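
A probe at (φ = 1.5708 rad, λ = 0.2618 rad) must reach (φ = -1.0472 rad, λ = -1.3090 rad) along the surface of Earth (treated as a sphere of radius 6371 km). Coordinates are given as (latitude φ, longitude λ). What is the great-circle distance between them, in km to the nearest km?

In radians: φ₁ = 1.5708, φ₂ = -1.0472, Δλ = -90.000° = -1.5708 rad.
cos c = sin φ₁ sin φ₂ + cos φ₁ cos φ₂ cos Δλ = (1.0000)(-0.8660) + (-0.0000)(0.5000)(-0.0000) = -0.86603,
so c = arccos(-0.86603) = 2.61800 rad.
Distance = R·c = 6371 × 2.6180 ≈ 16679 km.

16679 km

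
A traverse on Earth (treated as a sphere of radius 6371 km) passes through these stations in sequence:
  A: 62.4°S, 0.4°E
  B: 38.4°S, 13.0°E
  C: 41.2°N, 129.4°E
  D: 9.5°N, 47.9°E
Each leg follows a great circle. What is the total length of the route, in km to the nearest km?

26104 km

Leg A→B: central angle 0.4399 rad, distance 2802.5 km.
Leg B→C: central angle 2.3068 rad, distance 14696.6 km.
Leg C→D: central angle 1.3506 rad, distance 8604.8 km.
Total: 2802.5 + 14696.6 + 8604.8 ≈ 26104 km.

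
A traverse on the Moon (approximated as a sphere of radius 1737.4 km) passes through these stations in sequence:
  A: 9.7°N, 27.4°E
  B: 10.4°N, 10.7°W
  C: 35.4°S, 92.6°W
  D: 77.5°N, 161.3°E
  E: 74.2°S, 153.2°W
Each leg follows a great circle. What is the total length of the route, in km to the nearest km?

12397 km

Leg A→B: central angle 0.6545 rad, distance 1137.1 km.
Leg B→C: central angle 1.5624 rad, distance 2714.5 km.
Leg C→D: central angle 2.2325 rad, distance 3878.8 km.
Leg D→E: central angle 2.6862 rad, distance 4667.1 km.
Total: 1137.1 + 2714.5 + 3878.8 + 4667.1 ≈ 12397 km.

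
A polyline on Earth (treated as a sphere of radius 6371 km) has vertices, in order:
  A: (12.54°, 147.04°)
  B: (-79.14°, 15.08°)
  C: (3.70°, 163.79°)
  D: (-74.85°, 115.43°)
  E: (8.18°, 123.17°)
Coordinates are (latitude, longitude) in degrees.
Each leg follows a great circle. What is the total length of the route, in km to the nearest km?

Leg A→B: central angle 1.9137 rad, distance 12192.0 km.
Leg B→C: central angle 1.7968 rad, distance 11447.2 km.
Leg C→D: central angle 1.4596 rad, distance 9298.9 km.
Leg D→E: central angle 1.4515 rad, distance 9247.6 km.
Total: 12192.0 + 11447.2 + 9298.9 + 9247.6 ≈ 42186 km.

42186 km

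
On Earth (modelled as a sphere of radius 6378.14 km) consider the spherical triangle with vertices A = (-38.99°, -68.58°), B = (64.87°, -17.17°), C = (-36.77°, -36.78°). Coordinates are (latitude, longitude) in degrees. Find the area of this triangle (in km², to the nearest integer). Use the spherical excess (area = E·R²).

Side lengths (central angles): a = 1.7941, b = 0.4376, c = 1.9431 rad; semiperimeter s = 2.0874.
By l'Huilier's theorem, tan(E/4) = √[tan(s/2) tan((s−a)/2) tan((s−b)/2) tan((s−c)/2)], giving spherical excess E = 0.5599 rad.
Area = E·R² = 0.5599 × (6378.14)² ≈ 22776142 km².

22776142 km²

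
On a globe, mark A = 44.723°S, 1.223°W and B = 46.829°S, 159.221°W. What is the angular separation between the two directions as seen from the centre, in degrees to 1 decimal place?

86.4°

In radians: φ₁ = -0.7806, φ₂ = -0.8173, Δλ = -157.998° = -2.7576 rad.
Haversine: a = sin²(Δφ/2) + cos φ₁ cos φ₂ sin²(Δλ/2) = 0.0003 + (0.7105)(0.6842)(0.9636) = 0.46876.
Central angle c = 2·arcsin(√a) = 1.50827 rad.
So the angular separation is 86.4°.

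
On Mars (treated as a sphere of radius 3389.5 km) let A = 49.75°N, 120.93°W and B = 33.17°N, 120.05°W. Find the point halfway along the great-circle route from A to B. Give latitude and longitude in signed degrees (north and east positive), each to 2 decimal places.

41.46°, -120.43°

Central angle δ = 0.2896 rad. Interpolating on the sphere with fraction f = 0.5:
P = [sin((1−f)δ)·A + sin(fδ)·B] / sin δ = 0.5053·A + 0.5053·B in Cartesian coordinates,
giving P = (-0.3796, -0.6462, 0.6621), i.e. latitude 41.46°, longitude -120.43°.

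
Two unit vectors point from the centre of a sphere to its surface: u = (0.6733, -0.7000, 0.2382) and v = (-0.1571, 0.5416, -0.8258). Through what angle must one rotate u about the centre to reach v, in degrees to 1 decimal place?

133.0°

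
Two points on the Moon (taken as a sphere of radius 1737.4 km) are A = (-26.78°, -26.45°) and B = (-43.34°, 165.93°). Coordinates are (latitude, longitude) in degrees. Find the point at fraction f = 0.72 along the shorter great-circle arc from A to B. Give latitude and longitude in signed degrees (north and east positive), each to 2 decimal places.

-72.34°, -174.27°

Central angle δ = 1.9018 rad. Interpolating on the sphere with fraction f = 0.72:
P = [sin((1−f)δ)·A + sin(fδ)·B] / sin δ = 0.5368·A + 1.0360·B in Cartesian coordinates,
giving P = (-0.3018, -0.0303, -0.9529), i.e. latitude -72.34°, longitude -174.27°.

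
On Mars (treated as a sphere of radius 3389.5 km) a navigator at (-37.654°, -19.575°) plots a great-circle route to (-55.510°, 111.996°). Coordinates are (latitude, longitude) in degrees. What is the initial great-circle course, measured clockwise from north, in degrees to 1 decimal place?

154.3°

With φ₁ = -0.6572, φ₂ = -0.9688, Δλ = 2.2963 rad, the forward-azimuth formula gives
θ = atan2( sin Δλ cos φ₂ , cos φ₁ sin φ₂ − sin φ₁ cos φ₂ cos Δλ ) = atan2(0.4236, -0.8821) = 154.35°.
So the initial bearing is 154.3°.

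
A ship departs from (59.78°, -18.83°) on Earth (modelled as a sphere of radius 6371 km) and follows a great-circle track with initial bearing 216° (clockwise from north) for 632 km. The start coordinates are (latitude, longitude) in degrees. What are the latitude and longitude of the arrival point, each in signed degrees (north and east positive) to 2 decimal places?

55.04°, -24.66°

Angular distance δ = d/R = 632/6371 = 0.09920 rad; initial bearing θ = 3.7699 rad.
sin φ₂ = sin φ₁ cos δ + cos φ₁ sin δ cos θ = (0.8641)(0.9951) + (0.5033)(0.0990)(-0.8090) = 0.8195, so φ₂ = 55.04°.
Δλ = atan2(sin θ sin δ cos φ₁, cos δ − sin φ₁ sin φ₂) = atan2(-0.0293, 0.2869) = -5.830°.
λ₂ = -18.830° − 5.830° = -24.66°.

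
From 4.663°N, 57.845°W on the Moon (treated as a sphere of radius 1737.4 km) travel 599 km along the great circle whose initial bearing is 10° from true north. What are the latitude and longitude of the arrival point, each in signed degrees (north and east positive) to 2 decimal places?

24.10°, -54.16°

Angular distance δ = d/R = 599/1737.4 = 0.34477 rad; initial bearing θ = 0.1745 rad.
sin φ₂ = sin φ₁ cos δ + cos φ₁ sin δ cos θ = (0.0813)(0.9412) + (0.9967)(0.3380)(0.9848) = 0.4083, so φ₂ = 24.10°.
Δλ = atan2(sin θ sin δ cos φ₁, cos δ − sin φ₁ sin φ₂) = atan2(0.0585, 0.9080) = 3.686°.
λ₂ = -57.845° + 3.686° = -54.16°.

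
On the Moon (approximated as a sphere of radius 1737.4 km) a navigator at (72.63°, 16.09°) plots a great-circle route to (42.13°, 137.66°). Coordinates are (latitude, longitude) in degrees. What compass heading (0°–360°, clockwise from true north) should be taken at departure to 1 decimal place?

47.9°

Δλ = 121.570° = 2.1218 rad.
y = sin Δλ · cos φ₂ = (0.8520)(0.7416) = 0.6319
x = cos φ₁ sin φ₂ − sin φ₁ cos φ₂ cos Δλ = (0.2985)(0.6708) − (0.9544)(0.7416)(-0.5235) = 0.5708
θ = atan2(y, x) = 47.91°, so the bearing is 47.9°.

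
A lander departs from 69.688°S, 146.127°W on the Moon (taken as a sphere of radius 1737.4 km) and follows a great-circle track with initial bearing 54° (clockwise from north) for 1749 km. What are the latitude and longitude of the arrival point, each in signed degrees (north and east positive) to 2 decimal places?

-19.21°, -99.74°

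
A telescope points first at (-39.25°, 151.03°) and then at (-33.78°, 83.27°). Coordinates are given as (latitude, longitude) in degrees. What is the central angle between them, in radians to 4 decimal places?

Let φ₁ = -0.6850 rad, φ₂ = -0.5896 rad, and Δλ = -1.1826 rad.
cos c = sin φ₁ sin φ₂ + cos φ₁ cos φ₂ cos Δλ = (-0.6327)(-0.5560) + (0.7744)(0.8312)(0.3785) = 0.59540,
so c = arccos(0.59540) = 0.93303 rad.
So the angular separation is 0.9330 rad.

0.9330 rad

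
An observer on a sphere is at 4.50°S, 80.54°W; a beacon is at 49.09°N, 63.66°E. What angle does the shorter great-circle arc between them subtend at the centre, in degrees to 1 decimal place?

126.1°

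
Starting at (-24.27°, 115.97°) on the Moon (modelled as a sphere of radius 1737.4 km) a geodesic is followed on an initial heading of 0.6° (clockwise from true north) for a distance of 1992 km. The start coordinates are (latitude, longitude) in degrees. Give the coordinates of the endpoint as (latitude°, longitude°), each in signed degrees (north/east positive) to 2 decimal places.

Angular distance δ = d/R = 1992/1737.4 = 1.14654 rad; initial bearing θ = 0.0105 rad.
sin φ₂ = sin φ₁ cos δ + cos φ₁ sin δ cos θ = (-0.4110)(0.4116) + (0.9116)(0.9113)(0.9999) = 0.6616, so φ₂ = 41.42°.
Δλ = atan2(sin θ sin δ cos φ₁, cos δ − sin φ₁ sin φ₂) = atan2(0.0087, 0.6836) = 0.729°.
λ₂ = 115.970° + 0.729° = 116.70°.

41.42°, 116.70°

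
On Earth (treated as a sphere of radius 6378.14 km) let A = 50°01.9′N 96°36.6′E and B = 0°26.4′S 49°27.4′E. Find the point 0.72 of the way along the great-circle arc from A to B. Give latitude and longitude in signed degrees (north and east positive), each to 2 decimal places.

14.89°, 59.09°

Central angle δ = 1.1253 rad. Interpolating on the sphere with fraction f = 0.72:
P = [sin((1−f)δ)·A + sin(fδ)·B] / sin δ = 0.3434·A + 0.8028·B in Cartesian coordinates,
giving P = (0.4964, 0.8292, 0.2570), i.e. latitude 14.89°, longitude 59.09°.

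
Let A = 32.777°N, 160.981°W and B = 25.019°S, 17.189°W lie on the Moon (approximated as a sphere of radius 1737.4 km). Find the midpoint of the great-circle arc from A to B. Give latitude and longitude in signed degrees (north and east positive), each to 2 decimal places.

12.23°, -82.55°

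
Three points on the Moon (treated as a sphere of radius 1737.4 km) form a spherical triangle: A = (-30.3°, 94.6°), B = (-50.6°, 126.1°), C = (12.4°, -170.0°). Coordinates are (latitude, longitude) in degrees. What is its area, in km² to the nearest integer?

1431768 km²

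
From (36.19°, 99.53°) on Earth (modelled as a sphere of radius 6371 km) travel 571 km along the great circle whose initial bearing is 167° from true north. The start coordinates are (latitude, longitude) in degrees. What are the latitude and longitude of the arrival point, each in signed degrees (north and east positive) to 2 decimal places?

Angular distance δ = d/R = 571/6371 = 0.08962 rad; initial bearing θ = 2.9147 rad.
sin φ₂ = sin φ₁ cos δ + cos φ₁ sin δ cos θ = (0.5905)(0.9960) + (0.8071)(0.0895)(-0.9744) = 0.5177, so φ₂ = 31.18°.
Δλ = atan2(sin θ sin δ cos φ₁, cos δ − sin φ₁ sin φ₂) = atan2(0.0162, 0.6903) = 1.348°.
λ₂ = 99.530° + 1.348° = 100.88°.

31.18°, 100.88°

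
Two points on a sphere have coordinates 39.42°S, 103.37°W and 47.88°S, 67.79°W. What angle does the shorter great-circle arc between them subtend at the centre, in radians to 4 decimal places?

In radians: φ₁ = -0.6880, φ₂ = -0.8357, Δλ = 35.580° = 0.6210 rad.
Haversine: a = sin²(Δφ/2) + cos φ₁ cos φ₂ sin²(Δλ/2) = 0.0054 + (0.7725)(0.6707)(0.0933) = 0.05381.
Central angle c = 2·arcsin(√a) = 0.46818 rad.
So the angular separation is 0.4682 rad.

0.4682 rad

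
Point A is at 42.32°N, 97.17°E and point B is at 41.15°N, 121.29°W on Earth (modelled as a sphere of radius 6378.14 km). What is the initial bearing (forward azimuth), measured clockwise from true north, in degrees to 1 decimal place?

With φ₁ = 0.7386, φ₂ = 0.7182, Δλ = 2.4703 rad, the forward-azimuth formula gives
θ = atan2( sin Δλ cos φ₂ , cos φ₁ sin φ₂ − sin φ₁ cos φ₂ cos Δλ ) = atan2(0.4683, 0.8835) = 27.93°.
So the initial bearing is 27.9°.

27.9°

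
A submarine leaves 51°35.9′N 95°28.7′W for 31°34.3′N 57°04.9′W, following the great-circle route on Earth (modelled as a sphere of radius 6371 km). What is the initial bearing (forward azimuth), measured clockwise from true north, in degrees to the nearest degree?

111°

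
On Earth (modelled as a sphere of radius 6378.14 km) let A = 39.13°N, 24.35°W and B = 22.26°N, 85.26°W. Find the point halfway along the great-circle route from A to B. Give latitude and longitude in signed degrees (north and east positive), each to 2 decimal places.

34.52°, -57.77°

The central angle between A and B is δ = 0.9421 rad.
With f = 0.5, the slerp weights are sin((1−f)δ)/sin δ = 0.5611 and sin(fδ)/sin δ = 0.5611.
Weighted sum of the unit vectors: (0.5611)·(0.7067,-0.3198,0.6311) + (0.5611)·(0.0765,-0.9223,0.3788) = (0.4395, -0.6970, 0.5667).
Converting back: φ = atan2(z, √(x²+y²)) = 34.52°, λ = atan2(y, x) = -57.77°.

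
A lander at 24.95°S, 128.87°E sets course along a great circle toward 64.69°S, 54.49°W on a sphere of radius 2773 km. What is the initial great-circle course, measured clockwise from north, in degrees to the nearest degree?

179°

With φ₁ = -0.4355, φ₂ = -1.1291, Δλ = 3.0829 rad, the forward-azimuth formula gives
θ = atan2( sin Δλ cos φ₂ , cos φ₁ sin φ₂ − sin φ₁ cos φ₂ cos Δλ ) = atan2(0.0251, -0.9997) = 178.56°.
So the initial bearing is 179°.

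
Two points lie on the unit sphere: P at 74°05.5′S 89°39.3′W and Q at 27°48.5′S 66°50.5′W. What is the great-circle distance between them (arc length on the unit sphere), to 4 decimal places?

0.8337

With latitudes φ₁ = -74.092°, φ₂ = -27.808° and longitude difference Δλ = 22.813°:
Haversine: a = sin²(Δφ/2) + cos φ₁ cos φ₂ sin²(Δλ/2) = 0.1545 + (0.2741)(0.8845)(0.0391) = 0.16394.
Central angle c = 2·arcsin(√a) = 0.83372 rad.
On the unit sphere the arc length equals the central angle: 0.8337.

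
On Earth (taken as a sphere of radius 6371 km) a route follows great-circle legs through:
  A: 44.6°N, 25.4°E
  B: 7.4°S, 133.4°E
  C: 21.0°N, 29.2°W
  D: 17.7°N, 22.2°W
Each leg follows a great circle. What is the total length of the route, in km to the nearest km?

30437 km

Leg A→B: central angle 1.8845 rad, distance 12006.5 km.
Leg B→C: central angle 2.7641 rad, distance 17610.2 km.
Leg C→D: central angle 0.1288 rad, distance 820.8 km.
Total: 12006.5 + 17610.2 + 820.8 ≈ 30437 km.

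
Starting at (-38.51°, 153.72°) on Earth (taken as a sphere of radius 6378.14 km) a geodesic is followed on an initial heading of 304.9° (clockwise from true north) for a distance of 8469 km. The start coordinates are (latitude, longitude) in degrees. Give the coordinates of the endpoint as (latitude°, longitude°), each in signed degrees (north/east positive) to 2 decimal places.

16.54°, 97.58°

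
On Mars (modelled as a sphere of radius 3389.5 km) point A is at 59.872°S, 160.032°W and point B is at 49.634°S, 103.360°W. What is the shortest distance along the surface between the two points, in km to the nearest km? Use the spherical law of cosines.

1959 km

Let φ₁ = -1.0450 rad, φ₂ = -0.8663 rad, and Δλ = 0.9891 rad.
cos c = sin φ₁ sin φ₂ + cos φ₁ cos φ₂ cos Δλ = (-0.8649)(-0.7619) + (0.5019)(0.6477)(0.5494) = 0.83760,
so c = arccos(0.83760) = 0.57791 rad.
Distance = R·c = 3389.5 × 0.5779 ≈ 1959 km.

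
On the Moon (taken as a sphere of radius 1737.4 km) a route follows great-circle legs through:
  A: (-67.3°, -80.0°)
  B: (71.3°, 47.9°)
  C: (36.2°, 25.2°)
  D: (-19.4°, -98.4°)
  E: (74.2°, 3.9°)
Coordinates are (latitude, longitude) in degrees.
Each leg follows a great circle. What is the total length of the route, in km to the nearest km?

13310 km

Leg A→B: central angle 2.8235 rad, distance 4905.6 km.
Leg B→C: central angle 0.6466 rad, distance 1123.5 km.
Leg C→D: central angle 2.2362 rad, distance 3885.2 km.
Leg D→E: central angle 1.9545 rad, distance 3395.7 km.
Total: 4905.6 + 1123.5 + 3885.2 + 3395.7 ≈ 13310 km.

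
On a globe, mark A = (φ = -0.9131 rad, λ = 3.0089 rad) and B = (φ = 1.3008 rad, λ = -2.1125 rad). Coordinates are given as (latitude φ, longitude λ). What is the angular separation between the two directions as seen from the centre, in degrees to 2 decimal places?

134.26°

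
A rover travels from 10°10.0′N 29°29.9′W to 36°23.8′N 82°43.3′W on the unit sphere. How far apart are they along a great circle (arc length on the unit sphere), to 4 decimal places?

With latitudes φ₁ = 10.167°, φ₂ = 36.397° and longitude difference Δλ = -53.223°:
Haversine: a = sin²(Δφ/2) + cos φ₁ cos φ₂ sin²(Δλ/2) = 0.0515 + (0.9843)(0.8049)(0.2007) = 0.21046.
Central angle c = 2·arcsin(√a) = 0.95320 rad.
On the unit sphere the arc length equals the central angle: 0.9532.

0.9532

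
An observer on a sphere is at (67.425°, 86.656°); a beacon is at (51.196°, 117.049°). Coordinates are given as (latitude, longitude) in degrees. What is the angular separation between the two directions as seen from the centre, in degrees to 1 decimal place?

With latitudes φ₁ = 67.425°, φ₂ = 51.196° and longitude difference Δλ = 30.393°:
cos c = sin φ₁ sin φ₂ + cos φ₁ cos φ₂ cos Δλ = (0.9234)(0.7793) + (0.3839)(0.6267)(0.8626) = 0.92709,
so c = arccos(0.92709) = 0.38422 rad.
So the angular separation is 22.0°.

22.0°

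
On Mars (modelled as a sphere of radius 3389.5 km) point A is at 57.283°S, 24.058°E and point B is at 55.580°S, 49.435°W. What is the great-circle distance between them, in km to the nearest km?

Let φ₁ = -0.9998 rad, φ₂ = -0.9701 rad, and Δλ = -1.2827 rad.
Haversine: a = sin²(Δφ/2) + cos φ₁ cos φ₂ sin²(Δλ/2) = 0.0002 + (0.5405)(0.5653)(0.3579) = 0.10957.
Central angle c = 2·arcsin(√a) = 0.67477 rad.
Distance = R·c = 3389.5 × 0.6748 ≈ 2287 km.

2287 km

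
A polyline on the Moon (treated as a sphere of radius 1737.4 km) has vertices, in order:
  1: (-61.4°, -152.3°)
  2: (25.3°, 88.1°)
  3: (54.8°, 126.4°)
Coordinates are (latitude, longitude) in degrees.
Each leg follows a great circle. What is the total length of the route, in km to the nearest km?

Leg 1→2: central angle 2.2006 rad, distance 3823.3 km.
Leg 2→3: central angle 0.7103 rad, distance 1234.0 km.
Total: 3823.3 + 1234.0 ≈ 5057 km.

5057 km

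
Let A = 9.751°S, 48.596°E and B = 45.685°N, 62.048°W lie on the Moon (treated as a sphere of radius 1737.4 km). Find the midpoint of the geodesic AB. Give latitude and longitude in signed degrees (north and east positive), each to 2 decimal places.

The central angle between A and B is δ = 1.9433 rad.
With f = 0.5, the slerp weights are sin((1−f)δ)/sin δ = 0.8866 and sin(fδ)/sin δ = 0.8866.
Weighted sum of the unit vectors: (0.8866)·(0.6518,0.7392,-0.1694) + (0.8866)·(0.3275,-0.6171,0.7155) = (0.8682, 0.1083, 0.4842).
Converting back: φ = atan2(z, √(x²+y²)) = 28.96°, λ = atan2(y, x) = 7.11°.

28.96°, 7.11°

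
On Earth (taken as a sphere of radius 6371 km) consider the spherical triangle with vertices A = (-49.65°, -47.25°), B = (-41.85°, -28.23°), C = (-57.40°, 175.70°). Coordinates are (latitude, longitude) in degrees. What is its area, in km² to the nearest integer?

Side lengths (central angles): a = 1.3743, b = 1.1737, c = 0.2676 rad; semiperimeter s = 1.4078.
By l'Huilier's theorem, tan(E/4) = √[tan(s/2) tan((s−a)/2) tan((s−b)/2) tan((s−c)/2)], giving spherical excess E = 0.1309 rad.
Area = E·R² = 0.1309 × (6371)² ≈ 5314140 km².

5314140 km²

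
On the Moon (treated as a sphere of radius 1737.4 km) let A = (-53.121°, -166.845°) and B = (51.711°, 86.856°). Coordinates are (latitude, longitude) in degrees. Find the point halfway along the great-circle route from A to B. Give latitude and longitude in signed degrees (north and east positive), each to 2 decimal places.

The central angle between A and B is δ = 2.3923 rad.
With f = 0.5, the slerp weights are sin((1−f)δ)/sin δ = 1.3664 and sin(fδ)/sin δ = 1.3664.
Weighted sum of the unit vectors: (1.3664)·(-0.5844,-0.1366,-0.7999) + (1.3664)·(0.0340,0.6187,0.7849) = (-0.7521, 0.6588, -0.0205).
Converting back: φ = atan2(z, √(x²+y²)) = -1.18°, λ = atan2(y, x) = 138.78°.

-1.18°, 138.78°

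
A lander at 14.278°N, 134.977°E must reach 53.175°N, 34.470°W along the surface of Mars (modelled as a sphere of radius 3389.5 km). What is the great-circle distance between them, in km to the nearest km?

Let φ₁ = 0.2492 rad, φ₂ = 0.9281 rad, and Δλ = -2.9574 rad.
Haversine: a = sin²(Δφ/2) + cos φ₁ cos φ₂ sin²(Δλ/2) = 0.1109 + (0.9691)(0.5994)(0.9915) = 0.68681.
Central angle c = 2·arcsin(√a) = 1.95370 rad.
Distance = R·c = 3389.5 × 1.9537 ≈ 6622 km.

6622 km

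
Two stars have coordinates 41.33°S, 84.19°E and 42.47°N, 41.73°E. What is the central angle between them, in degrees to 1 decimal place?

In radians: φ₁ = -0.7213, φ₂ = 0.7412, Δλ = -42.460° = -0.7411 rad.
cos c = sin φ₁ sin φ₂ + cos φ₁ cos φ₂ cos Δλ = (-0.6604)(0.6752) + (0.7509)(0.7376)(0.7377) = -0.03726,
so c = arccos(-0.03726) = 1.60807 rad.
So the angular separation is 92.1°.

92.1°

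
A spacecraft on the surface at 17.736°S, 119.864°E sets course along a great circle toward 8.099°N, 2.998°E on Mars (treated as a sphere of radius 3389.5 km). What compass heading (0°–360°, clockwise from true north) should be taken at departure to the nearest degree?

270°

With φ₁ = -0.3096, φ₂ = 0.1414, Δλ = -2.0397 rad, the forward-azimuth formula gives
θ = atan2( sin Δλ cos φ₂ , cos φ₁ sin φ₂ − sin φ₁ cos φ₂ cos Δλ ) = atan2(-0.8832, -0.0021) = -90.14°.
Adding 360° brings this into [0°, 360°): 270°.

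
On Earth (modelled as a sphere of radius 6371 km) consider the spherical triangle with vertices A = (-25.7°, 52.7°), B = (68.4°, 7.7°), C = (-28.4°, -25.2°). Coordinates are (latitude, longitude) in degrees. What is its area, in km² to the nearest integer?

58540229 km²

Side lengths (central angles): a = 1.7420, b = 1.1892, c = 1.7403 rad; semiperimeter s = 2.3357.
By l'Huilier's theorem, tan(E/4) = √[tan(s/2) tan((s−a)/2) tan((s−b)/2) tan((s−c)/2)], giving spherical excess E = 1.4422 rad.
Area = E·R² = 1.4422 × (6371)² ≈ 58540229 km².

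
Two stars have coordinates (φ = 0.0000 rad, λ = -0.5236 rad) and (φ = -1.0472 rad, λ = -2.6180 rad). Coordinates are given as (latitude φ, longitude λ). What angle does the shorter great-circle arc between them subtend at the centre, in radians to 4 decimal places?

1.8235 rad

With latitudes φ₁ = 0.000°, φ₂ = -60.000° and longitude difference Δλ = -120.000°:
Haversine: a = sin²(Δφ/2) + cos φ₁ cos φ₂ sin²(Δλ/2) = 0.2500 + (1.0000)(0.5000)(0.7500) = 0.62500.
Central angle c = 2·arcsin(√a) = 1.82348 rad.
So the angular separation is 1.8235 rad.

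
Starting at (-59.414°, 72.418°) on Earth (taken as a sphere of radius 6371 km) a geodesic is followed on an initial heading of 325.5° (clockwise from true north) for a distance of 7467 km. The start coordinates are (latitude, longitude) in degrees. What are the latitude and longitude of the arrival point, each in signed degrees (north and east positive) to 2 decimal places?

2.99°, 40.91°

Angular distance δ = d/R = 7467/6371 = 1.17203 rad; initial bearing θ = 5.6810 rad.
sin φ₂ = sin φ₁ cos δ + cos φ₁ sin δ cos θ = (-0.8609)(0.3883) + (0.5088)(0.9215)(0.8241) = 0.0522, so φ₂ = 2.99°.
Δλ = atan2(sin θ sin δ cos φ₁, cos δ − sin φ₁ sin φ₂) = atan2(-0.2656, 0.4332) = -31.512°.
λ₂ = 72.418° − 31.512° = 40.91°.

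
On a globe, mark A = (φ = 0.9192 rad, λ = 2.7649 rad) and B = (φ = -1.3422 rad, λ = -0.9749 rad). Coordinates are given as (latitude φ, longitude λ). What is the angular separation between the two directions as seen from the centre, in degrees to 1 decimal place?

With latitudes φ₁ = 52.666°, φ₂ = -76.902° and longitude difference Δλ = 145.725°:
Haversine: a = sin²(Δφ/2) + cos φ₁ cos φ₂ sin²(Δλ/2) = 0.8185 + (0.6065)(0.2266)(0.9132) = 0.94400.
Central angle c = 2·arcsin(√a) = 2.66377 rad.
So the angular separation is 152.6°.

152.6°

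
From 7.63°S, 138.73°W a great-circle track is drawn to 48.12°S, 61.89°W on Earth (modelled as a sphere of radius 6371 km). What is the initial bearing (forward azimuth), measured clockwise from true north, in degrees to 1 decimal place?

137.8°

With φ₁ = -0.1332, φ₂ = -0.8399, Δλ = 1.3411 rad, the forward-azimuth formula gives
θ = atan2( sin Δλ cos φ₂ , cos φ₁ sin φ₂ − sin φ₁ cos φ₂ cos Δλ ) = atan2(0.6500, -0.7178) = 137.83°.
So the initial bearing is 137.8°.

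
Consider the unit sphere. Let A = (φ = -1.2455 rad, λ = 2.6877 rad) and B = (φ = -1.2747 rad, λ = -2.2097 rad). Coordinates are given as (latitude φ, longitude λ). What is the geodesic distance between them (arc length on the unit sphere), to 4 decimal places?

0.3938

Let φ₁ = -1.2455 rad, φ₂ = -1.2747 rad, and Δλ = 1.3858 rad.
cos c = sin φ₁ sin φ₂ + cos φ₁ cos φ₂ cos Δλ = (-0.9476)(-0.9565) + (0.3196)(0.2918)(0.1840) = 0.92348,
so c = arccos(0.92348) = 0.39375 rad.
On the unit sphere the arc length equals the central angle: 0.3938.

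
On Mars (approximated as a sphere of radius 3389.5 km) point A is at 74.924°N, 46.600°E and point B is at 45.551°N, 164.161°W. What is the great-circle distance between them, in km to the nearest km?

3420 km

With latitudes φ₁ = 74.924°, φ₂ = 45.551° and longitude difference Δλ = 149.239°:
Haversine: a = sin²(Δφ/2) + cos φ₁ cos φ₂ sin²(Δλ/2) = 0.0643 + (0.2601)(0.7003)(0.9297) = 0.23361.
Central angle c = 2·arcsin(√a) = 1.00890 rad.
Distance = R·c = 3389.5 × 1.0089 ≈ 3420 km.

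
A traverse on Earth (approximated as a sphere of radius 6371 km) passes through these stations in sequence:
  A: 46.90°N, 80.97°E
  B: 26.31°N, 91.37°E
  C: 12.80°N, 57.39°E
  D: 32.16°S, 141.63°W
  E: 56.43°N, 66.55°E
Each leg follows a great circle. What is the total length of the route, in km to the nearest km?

Leg A→B: central angle 0.3870 rad, distance 2465.4 km.
Leg B→C: central angle 0.6040 rad, distance 3848.2 km.
Leg C→D: central angle 2.6869 rad, distance 17118.1 km.
Leg D→E: central angle 2.5985 rad, distance 16555.3 km.
Total: 2465.4 + 3848.2 + 17118.1 + 16555.3 ≈ 39987 km.

39987 km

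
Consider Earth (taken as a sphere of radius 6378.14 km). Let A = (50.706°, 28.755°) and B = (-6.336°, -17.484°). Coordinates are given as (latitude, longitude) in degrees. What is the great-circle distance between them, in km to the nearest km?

In radians: φ₁ = 0.8850, φ₂ = -0.1106, Δλ = -46.239° = -0.8070 rad.
cos c = sin φ₁ sin φ₂ + cos φ₁ cos φ₂ cos Δλ = (0.7739)(-0.1104) + (0.6333)(0.9939)(0.6917) = 0.34994,
so c = arccos(0.34994) = 1.21329 rad.
Distance = R·c = 6378.14 × 1.2133 ≈ 7739 km.

7739 km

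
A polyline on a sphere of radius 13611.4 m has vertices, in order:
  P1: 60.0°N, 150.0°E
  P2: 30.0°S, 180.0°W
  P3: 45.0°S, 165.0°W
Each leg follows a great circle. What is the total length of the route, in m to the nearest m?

26704 m

Leg P1→P2: central angle 1.6288 rad, distance 22170.8 m.
Leg P2→P3: central angle 0.3330 rad, distance 4532.9 m.
Total: 22170.8 + 4532.9 ≈ 26704 m.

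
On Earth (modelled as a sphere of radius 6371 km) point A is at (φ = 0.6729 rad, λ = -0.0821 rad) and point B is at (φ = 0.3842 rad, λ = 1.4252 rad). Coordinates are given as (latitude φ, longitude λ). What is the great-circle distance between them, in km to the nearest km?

With latitudes φ₁ = 38.554°, φ₂ = 22.013° and longitude difference Δλ = 86.362°:
Haversine: a = sin²(Δφ/2) + cos φ₁ cos φ₂ sin²(Δλ/2) = 0.0207 + (0.7820)(0.9271)(0.4683) = 0.36019.
Central angle c = 2·arcsin(√a) = 1.28741 rad.
Distance = R·c = 6371 × 1.2874 ≈ 8202 km.

8202 km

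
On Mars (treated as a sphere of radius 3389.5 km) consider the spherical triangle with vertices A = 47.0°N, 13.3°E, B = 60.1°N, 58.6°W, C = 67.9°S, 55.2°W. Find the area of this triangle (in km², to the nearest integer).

17489548 km²

Side lengths (central angles): a = 2.2344, b = 2.1939, c = 0.7383 rad; semiperimeter s = 2.5833.
By l'Huilier's theorem, tan(E/4) = √[tan(s/2) tan((s−a)/2) tan((s−b)/2) tan((s−c)/2)], giving spherical excess E = 1.5223 rad.
Area = E·R² = 1.5223 × (3389.5)² ≈ 17489548 km².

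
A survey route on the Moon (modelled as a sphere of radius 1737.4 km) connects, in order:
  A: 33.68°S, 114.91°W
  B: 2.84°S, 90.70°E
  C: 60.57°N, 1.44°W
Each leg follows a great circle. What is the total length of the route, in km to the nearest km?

6967 km

Leg A→B: central angle 2.3775 rad, distance 4130.6 km.
Leg B→C: central angle 1.6323 rad, distance 2836.0 km.
Total: 4130.6 + 2836.0 ≈ 6967 km.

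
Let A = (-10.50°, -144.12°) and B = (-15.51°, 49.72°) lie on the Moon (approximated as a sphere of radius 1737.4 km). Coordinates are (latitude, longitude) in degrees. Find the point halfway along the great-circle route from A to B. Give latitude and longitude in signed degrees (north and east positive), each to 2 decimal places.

-62.37°, 137.56°

Central angle δ = 2.6285 rad. Interpolating on the sphere with fraction f = 0.5:
P = [sin((1−f)δ)·A + sin(fδ)·B] / sin δ = 1.9704·A + 1.9704·B in Cartesian coordinates,
giving P = (-0.3422, 0.3130, -0.8860), i.e. latitude -62.37°, longitude 137.56°.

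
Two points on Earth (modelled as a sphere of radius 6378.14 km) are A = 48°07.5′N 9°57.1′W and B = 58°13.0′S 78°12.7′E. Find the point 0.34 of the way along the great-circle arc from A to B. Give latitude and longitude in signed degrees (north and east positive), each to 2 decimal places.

Central angle δ = 2.2417 rad. Interpolating on the sphere with fraction f = 0.34:
P = [sin((1−f)δ)·A + sin(fδ)·B] / sin δ = 1.2714·A + 0.8815·B in Cartesian coordinates,
giving P = (0.9307, 0.3079, 0.1973), i.e. latitude 11.38°, longitude 18.30°.

11.38°, 18.30°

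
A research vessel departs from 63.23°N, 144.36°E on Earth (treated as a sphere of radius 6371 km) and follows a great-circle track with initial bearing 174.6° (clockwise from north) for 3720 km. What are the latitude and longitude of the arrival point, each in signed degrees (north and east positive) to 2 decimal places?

Angular distance δ = d/R = 3720/6371 = 0.58390 rad; initial bearing θ = 3.0473 rad.
sin φ₂ = sin φ₁ cos δ + cos φ₁ sin δ cos θ = (0.8928)(0.8343) + (0.4504)(0.5513)(-0.9956) = 0.4977, so φ₂ = 29.85°.
Δλ = atan2(sin θ sin δ cos φ₁, cos δ − sin φ₁ sin φ₂) = atan2(0.0234, 0.3900) = 3.429°.
λ₂ = 144.360° + 3.429° = 147.79°.

29.85°, 147.79°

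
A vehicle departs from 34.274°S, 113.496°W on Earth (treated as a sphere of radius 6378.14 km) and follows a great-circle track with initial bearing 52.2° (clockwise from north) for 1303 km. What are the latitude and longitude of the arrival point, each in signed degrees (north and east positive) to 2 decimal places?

Angular distance δ = d/R = 1303/6378.14 = 0.20429 rad; initial bearing θ = 0.9111 rad.
sin φ₂ = sin φ₁ cos δ + cos φ₁ sin δ cos θ = (-0.5632)(0.9792) + (0.8264)(0.2029)(0.6129) = -0.4487, so φ₂ = -26.66°.
Δλ = atan2(sin θ sin δ cos φ₁, cos δ − sin φ₁ sin φ₂) = atan2(0.1325, 0.7265) = 10.333°.
λ₂ = -113.496° + 10.333° = -103.16°.

-26.66°, -103.16°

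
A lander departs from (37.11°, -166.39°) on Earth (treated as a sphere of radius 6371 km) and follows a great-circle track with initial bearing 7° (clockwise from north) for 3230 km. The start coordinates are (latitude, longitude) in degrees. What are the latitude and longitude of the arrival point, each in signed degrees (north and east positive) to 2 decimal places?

65.75°, -158.11°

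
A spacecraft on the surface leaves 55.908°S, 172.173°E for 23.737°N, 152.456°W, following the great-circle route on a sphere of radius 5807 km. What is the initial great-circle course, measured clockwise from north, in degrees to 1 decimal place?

32.1°

With φ₁ = -0.9758, φ₂ = 0.4143, Δλ = 0.6173 rad, the forward-azimuth formula gives
θ = atan2( sin Δλ cos φ₂ , cos φ₁ sin φ₂ − sin φ₁ cos φ₂ cos Δλ ) = atan2(0.5299, 0.8438) = 32.13°.
So the initial bearing is 32.1°.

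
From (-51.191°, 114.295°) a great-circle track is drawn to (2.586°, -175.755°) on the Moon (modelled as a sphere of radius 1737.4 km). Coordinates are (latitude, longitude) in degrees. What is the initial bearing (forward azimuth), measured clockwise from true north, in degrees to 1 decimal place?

Δλ = 69.950° = 1.2209 rad.
y = sin Δλ · cos φ₂ = (0.9394)(0.9990) = 0.9384
x = cos φ₁ sin φ₂ − sin φ₁ cos φ₂ cos Δλ = (0.6267)(0.0451) − (-0.7792)(0.9990)(0.3428) = 0.2952
θ = atan2(y, x) = 72.54°, so the bearing is 72.5°.

72.5°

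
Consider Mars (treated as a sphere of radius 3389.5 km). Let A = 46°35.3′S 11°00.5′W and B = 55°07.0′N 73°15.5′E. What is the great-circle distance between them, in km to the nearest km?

With latitudes φ₁ = -46.588°, φ₂ = 55.117° and longitude difference Δλ = 84.267°:
Haversine: a = sin²(Δφ/2) + cos φ₁ cos φ₂ sin²(Δλ/2) = 0.6014 + (0.6872)(0.5719)(0.4501) = 0.77832.
Central angle c = 2·arcsin(√a) = 2.16114 rad.
Distance = R·c = 3389.5 × 2.1611 ≈ 7325 km.

7325 km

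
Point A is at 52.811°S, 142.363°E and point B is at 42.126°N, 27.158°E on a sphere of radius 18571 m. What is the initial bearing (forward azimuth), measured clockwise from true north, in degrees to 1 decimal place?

282.9°

Δλ = -115.205° = -2.0107 rad.
y = sin Δλ · cos φ₂ = (-0.9048)(0.7417) = -0.6711
x = cos φ₁ sin φ₂ − sin φ₁ cos φ₂ cos Δλ = (0.6044)(0.6708) − (-0.7966)(0.7417)(-0.4259) = 0.1538
θ = atan2(y, x) = -77.09°; adding 360° gives 282.9°.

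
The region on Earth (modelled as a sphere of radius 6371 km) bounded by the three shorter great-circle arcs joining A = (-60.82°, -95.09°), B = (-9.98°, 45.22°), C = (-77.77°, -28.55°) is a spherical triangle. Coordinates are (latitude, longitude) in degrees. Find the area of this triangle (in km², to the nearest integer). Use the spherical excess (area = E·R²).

Side lengths (central angles): a = 1.3411, b = 0.4637, c = 1.7908 rad; semiperimeter s = 1.7978.
By l'Huilier's theorem, tan(E/4) = √[tan(s/2) tan((s−a)/2) tan((s−b)/2) tan((s−c)/2)], giving spherical excess E = 0.1137 rad.
Area = E·R² = 0.1137 × (6371)² ≈ 4616342 km².

4616342 km²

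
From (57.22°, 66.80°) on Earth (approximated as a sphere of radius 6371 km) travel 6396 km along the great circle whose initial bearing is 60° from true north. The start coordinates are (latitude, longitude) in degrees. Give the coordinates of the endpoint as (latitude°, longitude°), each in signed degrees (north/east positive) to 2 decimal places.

Angular distance δ = d/R = 6396/6371 = 1.00392 rad; initial bearing θ = 1.0472 rad.
sin φ₂ = sin φ₁ cos δ + cos φ₁ sin δ cos θ = (0.8408)(0.5370) + (0.5414)(0.8436)(0.5000) = 0.6798, so φ₂ = 42.83°.
Δλ = atan2(sin θ sin δ cos φ₁, cos δ − sin φ₁ sin φ₂) = atan2(0.3955, -0.0346) = 94.998°.
λ₂ = 66.800° + 94.998° = 161.80°.

42.83°, 161.80°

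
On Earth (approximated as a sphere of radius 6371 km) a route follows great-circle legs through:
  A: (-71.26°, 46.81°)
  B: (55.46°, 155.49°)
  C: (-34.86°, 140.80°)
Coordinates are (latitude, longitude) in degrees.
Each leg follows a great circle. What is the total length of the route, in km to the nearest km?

26483 km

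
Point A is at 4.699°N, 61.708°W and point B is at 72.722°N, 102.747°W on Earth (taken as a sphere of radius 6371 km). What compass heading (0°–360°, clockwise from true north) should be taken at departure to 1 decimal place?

348.2°

Δλ = -41.039° = -0.7163 rad.
y = sin Δλ · cos φ₂ = (-0.6566)(0.2970) = -0.1950
x = cos φ₁ sin φ₂ − sin φ₁ cos φ₂ cos Δλ = (0.9966)(0.9549) − (0.0819)(0.2970)(0.7543) = 0.9333
θ = atan2(y, x) = -11.80°; adding 360° gives 348.2°.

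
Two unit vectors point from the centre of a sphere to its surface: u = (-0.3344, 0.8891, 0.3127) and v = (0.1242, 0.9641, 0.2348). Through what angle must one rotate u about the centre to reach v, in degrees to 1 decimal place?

27.3°

u·v = 0.8891; |u| = 1.0001, |v| = 1.0000.
cos θ = (u·v)/(|u||v|) = 0.8890, so θ = 27.3°.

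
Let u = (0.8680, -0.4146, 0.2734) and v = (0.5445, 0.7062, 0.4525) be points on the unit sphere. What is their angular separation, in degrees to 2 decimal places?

72.33°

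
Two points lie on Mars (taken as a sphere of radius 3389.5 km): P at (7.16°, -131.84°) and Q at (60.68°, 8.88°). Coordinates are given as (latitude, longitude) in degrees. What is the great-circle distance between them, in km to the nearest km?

In radians: φ₁ = 0.1250, φ₂ = 1.0591, Δλ = 140.720° = 2.4560 rad.
Haversine: a = sin²(Δφ/2) + cos φ₁ cos φ₂ sin²(Δλ/2) = 0.2027 + (0.9922)(0.4897)(0.8870) = 0.63371.
Central angle c = 2·arcsin(√a) = 1.84151 rad.
Distance = R·c = 3389.5 × 1.8415 ≈ 6242 km.

6242 km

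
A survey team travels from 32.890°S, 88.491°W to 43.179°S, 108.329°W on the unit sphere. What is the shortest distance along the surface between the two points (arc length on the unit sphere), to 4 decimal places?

0.3252

With latitudes φ₁ = -32.890°, φ₂ = -43.179° and longitude difference Δλ = -19.838°:
cos c = sin φ₁ sin φ₂ + cos φ₁ cos φ₂ cos Δλ = (-0.5430)(-0.6843) + (0.8397)(0.7292)(0.9407) = 0.94758,
so c = arccos(0.94758) = 0.32522 rad.
On the unit sphere the arc length equals the central angle: 0.3252.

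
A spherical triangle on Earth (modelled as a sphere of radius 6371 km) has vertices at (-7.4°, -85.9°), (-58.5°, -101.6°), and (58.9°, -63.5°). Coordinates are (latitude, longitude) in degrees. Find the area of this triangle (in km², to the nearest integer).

1391298 km²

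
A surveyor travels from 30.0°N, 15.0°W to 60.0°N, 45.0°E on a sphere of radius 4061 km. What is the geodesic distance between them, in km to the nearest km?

3508 km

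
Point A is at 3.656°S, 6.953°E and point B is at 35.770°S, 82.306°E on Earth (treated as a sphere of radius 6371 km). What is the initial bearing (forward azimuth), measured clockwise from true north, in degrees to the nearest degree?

With φ₁ = -0.0638, φ₂ = -0.6243, Δλ = 1.3152 rad, the forward-azimuth formula gives
θ = atan2( sin Δλ cos φ₂ , cos φ₁ sin φ₂ − sin φ₁ cos φ₂ cos Δλ ) = atan2(0.7850, -0.5703) = 126.00°.
So the initial bearing is 126°.

126°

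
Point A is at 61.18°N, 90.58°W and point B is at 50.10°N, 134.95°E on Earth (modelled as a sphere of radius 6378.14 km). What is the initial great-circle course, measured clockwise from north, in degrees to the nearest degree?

With φ₁ = 1.0678, φ₂ = 0.8744, Δλ = -2.3469 rad, the forward-azimuth formula gives
θ = atan2( sin Δλ cos φ₂ , cos φ₁ sin φ₂ − sin φ₁ cos φ₂ cos Δλ ) = atan2(-0.4577, 0.7635) = -30.94°.
Adding 360° brings this into [0°, 360°): 329°.

329°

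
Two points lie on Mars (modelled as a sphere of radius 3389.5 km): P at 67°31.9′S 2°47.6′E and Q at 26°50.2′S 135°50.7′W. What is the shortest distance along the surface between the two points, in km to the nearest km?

4775 km

Let φ₁ = -1.1786 rad, φ₂ = -0.4684 rad, and Δλ = -2.4197 rad.
cos c = sin φ₁ sin φ₂ + cos φ₁ cos φ₂ cos Δλ = (-0.9241)(-0.4514) + (0.3822)(0.8923)(-0.7506) = 0.16123,
so c = arccos(0.16123) = 1.40886 rad.
Distance = R·c = 3389.5 × 1.4089 ≈ 4775 km.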